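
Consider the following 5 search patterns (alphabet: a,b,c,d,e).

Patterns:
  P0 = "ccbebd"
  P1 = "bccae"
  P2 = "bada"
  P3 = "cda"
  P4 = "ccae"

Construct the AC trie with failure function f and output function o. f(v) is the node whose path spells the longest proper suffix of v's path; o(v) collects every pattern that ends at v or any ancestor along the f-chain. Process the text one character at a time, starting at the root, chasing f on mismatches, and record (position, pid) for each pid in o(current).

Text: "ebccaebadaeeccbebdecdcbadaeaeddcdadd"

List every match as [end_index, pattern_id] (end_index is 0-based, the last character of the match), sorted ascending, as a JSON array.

Build automaton:
Trie nodes:
  n0 'ε': b→7 c→1
  n1 'c': c→2 d→15
  n2 'cc': a→17 b→3
  n3 'ccb': e→4
  n4 'ccbe': b→5
  n5 'ccbeb': d→6
  n6 'ccbebd': ·  [P0 ends]
  n7 'b': a→12 c→8
  n8 'bc': c→9
  n9 'bcc': a→10
  n10 'bcca': e→11
  n11 'bccae': ·  [P1 ends]
  n12 'ba': d→13
  n13 'bad': a→14
  n14 'bada': ·  [P2 ends]
  n15 'cd': a→16
  n16 'cda': ·  [P3 ends]
  n17 'cca': e→18
  n18 'ccae': ·  [P4 ends]

BFS fail/out derivation:
  fail(1) 'c': from fail(0)=0 chase 'c': 0 ⇒ 0;  out=∅∪out(0)=∅
  fail(7) 'b': from fail(0)=0 chase 'b': 0 ⇒ 0;  out=∅∪out(0)=∅
  fail(2) 'cc': from fail(1)=0 chase 'c': 0 ⇒ 1;  out=∅∪out(1)=∅
  fail(8) 'bc': from fail(7)=0 chase 'c': 0 ⇒ 1;  out=∅∪out(1)=∅
  fail(12) 'ba': from fail(7)=0 chase 'a': 0 ⇒ 0;  out=∅∪out(0)=∅
  fail(15) 'cd': from fail(1)=0 chase 'd': 0 ⇒ 0;  out=∅∪out(0)=∅
  fail(3) 'ccb': from fail(2)=1 chase 'b': 1→0 ⇒ 7;  out=∅∪out(7)=∅
  fail(9) 'bcc': from fail(8)=1 chase 'c': 1 ⇒ 2;  out=∅∪out(2)=∅
  fail(13) 'bad': from fail(12)=0 chase 'd': 0 ⇒ 0;  out=∅∪out(0)=∅
  fail(16) 'cda': from fail(15)=0 chase 'a': 0 ⇒ 0;  out={3}∪out(0)={3}
  fail(17) 'cca': from fail(2)=1 chase 'a': 1→0 ⇒ 0;  out=∅∪out(0)=∅
  fail(4) 'ccbe': from fail(3)=7 chase 'e': 7→0 ⇒ 0;  out=∅∪out(0)=∅
  fail(10) 'bcca': from fail(9)=2 chase 'a': 2 ⇒ 17;  out=∅∪out(17)=∅
  fail(14) 'bada': from fail(13)=0 chase 'a': 0 ⇒ 0;  out={2}∪out(0)={2}
  fail(18) 'ccae': from fail(17)=0 chase 'e': 0 ⇒ 0;  out={4}∪out(0)={4}
  fail(5) 'ccbeb': from fail(4)=0 chase 'b': 0 ⇒ 7;  out=∅∪out(7)=∅
  fail(11) 'bccae': from fail(10)=17 chase 'e': 17 ⇒ 18;  out={1}∪out(18)={1,4}
  fail(6) 'ccbebd': from fail(5)=7 chase 'd': 7→0 ⇒ 0;  out={0}∪out(0)={0}

Run:
pos 0 'e': at 0
pos 1 'b': at 7
pos 2 'c': at 8
pos 3 'c': at 9
pos 4 'a': at 10
pos 5 'e': at 11  emit P1@[1:5],P4@[2:5]
pos 6 'b': at 7 ·f
pos 7 'a': at 12
pos 8 'd': at 13
pos 9 'a': at 14  emit P2@[6:9]
pos 10 'e': at 0 ·f
pos 11 'e': at 0
pos 12 'c': at 1
pos 13 'c': at 2
pos 14 'b': at 3
pos 15 'e': at 4
pos 16 'b': at 5
pos 17 'd': at 6  emit P0@[12:17]
pos 18 'e': at 0 ·f
pos 19 'c': at 1
pos 20 'd': at 15
pos 21 'c': at 1 ·f
pos 22 'b': at 7 ·f
pos 23 'a': at 12
pos 24 'd': at 13
pos 25 'a': at 14  emit P2@[22:25]
pos 26 'e': at 0 ·f
pos 27 'a': at 0
pos 28 'e': at 0
pos 29 'd': at 0
pos 30 'd': at 0
pos 31 'c': at 1
pos 32 'd': at 15
pos 33 'a': at 16  emit P3@[31:33]
pos 34 'd': at 0 ·f
pos 35 'd': at 0

All matches (sorted): [[5,1],[5,4],[9,2],[17,0],[25,2],[33,3]]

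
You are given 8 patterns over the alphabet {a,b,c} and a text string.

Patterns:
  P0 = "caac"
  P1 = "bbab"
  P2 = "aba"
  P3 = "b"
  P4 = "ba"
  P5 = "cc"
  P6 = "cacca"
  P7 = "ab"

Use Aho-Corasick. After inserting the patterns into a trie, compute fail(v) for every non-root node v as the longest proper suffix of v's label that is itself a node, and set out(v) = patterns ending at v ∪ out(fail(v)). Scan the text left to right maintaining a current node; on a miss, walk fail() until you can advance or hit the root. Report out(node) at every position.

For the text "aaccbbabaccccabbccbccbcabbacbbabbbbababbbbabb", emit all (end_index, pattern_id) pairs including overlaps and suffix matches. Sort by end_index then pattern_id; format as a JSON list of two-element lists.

Build automaton:
Trie nodes:
  0='ε' goto a→9 b→5 c→1
  1='c' goto a→2 c→13
  2='ca' goto a→3 c→14
  3='caa' goto c→4
  4='caac' goto ·  [P0 ends]
  5='b' goto a→12 b→6  [P3 ends]
  6='bb' goto a→7
  7='bba' goto b→8
  8='bbab' goto ·  [P1 ends]
  9='a' goto b→10
  10='ab' goto a→11  [P7 ends]
  11='aba' goto ·  [P2 ends]
  12='ba' goto ·  [P4 ends]
  13='cc' goto ·  [P5 ends]
  14='cac' goto c→15
  15='cacc' goto a→16
  16='cacca' goto ·  [P6 ends]

BFS fail/out derivation:
  fail(1) 'c': from fail(0)=0 chase 'c': 0 ⇒ 0;  out=∅∪out(0)=∅
  fail(5) 'b': from fail(0)=0 chase 'b': 0 ⇒ 0;  out={3}∪out(0)={3}
  fail(9) 'a': from fail(0)=0 chase 'a': 0 ⇒ 0;  out=∅∪out(0)=∅
  fail(2) 'ca': from fail(1)=0 chase 'a': 0 ⇒ 9;  out=∅∪out(9)=∅
  fail(6) 'bb': from fail(5)=0 chase 'b': 0 ⇒ 5;  out=∅∪out(5)={3}
  fail(10) 'ab': from fail(9)=0 chase 'b': 0 ⇒ 5;  out={7}∪out(5)={3,7}
  fail(12) 'ba': from fail(5)=0 chase 'a': 0 ⇒ 9;  out={4}∪out(9)={4}
  fail(13) 'cc': from fail(1)=0 chase 'c': 0 ⇒ 1;  out={5}∪out(1)={5}
  fail(3) 'caa': from fail(2)=9 chase 'a': 9→0 ⇒ 9;  out=∅∪out(9)=∅
  fail(7) 'bba': from fail(6)=5 chase 'a': 5 ⇒ 12;  out=∅∪out(12)={4}
  fail(11) 'aba': from fail(10)=5 chase 'a': 5 ⇒ 12;  out={2}∪out(12)={2,4}
  fail(14) 'cac': from fail(2)=9 chase 'c': 9→0 ⇒ 1;  out=∅∪out(1)=∅
  fail(4) 'caac': from fail(3)=9 chase 'c': 9→0 ⇒ 1;  out={0}∪out(1)={0}
  fail(8) 'bbab': from fail(7)=12 chase 'b': 12→9 ⇒ 10;  out={1}∪out(10)={1,3,7}
  fail(15) 'cacc': from fail(14)=1 chase 'c': 1 ⇒ 13;  out=∅∪out(13)={5}
  fail(16) 'cacca': from fail(15)=13 chase 'a': 13→1 ⇒ 2;  out={6}∪out(2)={6}

Text stream:
pos 0 'a': at 9
pos 1 'a': at 9 (fail-walked)
pos 2 'c': at 1 (fail-walked)
pos 3 'c': at 13  emit P5@[2:3]
pos 4 'b': at 5 (fail-walked)  emit P3@[4:4]
pos 5 'b': at 6  emit P3@[5:5]
pos 6 'a': at 7  emit P4@[5:6]
pos 7 'b': at 8  emit P1@[4:7],P3@[7:7],P7@[6:7]
pos 8 'a': at 11 (fail-walked)  emit P2@[6:8],P4@[7:8]
pos 9 'c': at 1 (fail-walked)
pos 10 'c': at 13  emit P5@[9:10]
pos 11 'c': at 13 (fail-walked)  emit P5@[10:11]
pos 12 'c': at 13 (fail-walked)  emit P5@[11:12]
pos 13 'a': at 2 (fail-walked)
pos 14 'b': at 10 (fail-walked)  emit P3@[14:14],P7@[13:14]
pos 15 'b': at 6 (fail-walked)  emit P3@[15:15]
pos 16 'c': at 1 (fail-walked)
pos 17 'c': at 13  emit P5@[16:17]
pos 18 'b': at 5 (fail-walked)  emit P3@[18:18]
pos 19 'c': at 1 (fail-walked)
pos 20 'c': at 13  emit P5@[19:20]
pos 21 'b': at 5 (fail-walked)  emit P3@[21:21]
pos 22 'c': at 1 (fail-walked)
pos 23 'a': at 2
pos 24 'b': at 10 (fail-walked)  emit P3@[24:24],P7@[23:24]
pos 25 'b': at 6 (fail-walked)  emit P3@[25:25]
pos 26 'a': at 7  emit P4@[25:26]
pos 27 'c': at 1 (fail-walked)
pos 28 'b': at 5 (fail-walked)  emit P3@[28:28]
pos 29 'b': at 6  emit P3@[29:29]
pos 30 'a': at 7  emit P4@[29:30]
pos 31 'b': at 8  emit P1@[28:31],P3@[31:31],P7@[30:31]
pos 32 'b': at 6 (fail-walked)  emit P3@[32:32]
pos 33 'b': at 6 (fail-walked)  emit P3@[33:33]
pos 34 'b': at 6 (fail-walked)  emit P3@[34:34]
pos 35 'a': at 7  emit P4@[34:35]
pos 36 'b': at 8  emit P1@[33:36],P3@[36:36],P7@[35:36]
pos 37 'a': at 11 (fail-walked)  emit P2@[35:37],P4@[36:37]
pos 38 'b': at 10 (fail-walked)  emit P3@[38:38],P7@[37:38]
pos 39 'b': at 6 (fail-walked)  emit P3@[39:39]
pos 40 'b': at 6 (fail-walked)  emit P3@[40:40]
pos 41 'b': at 6 (fail-walked)  emit P3@[41:41]
pos 42 'a': at 7  emit P4@[41:42]
pos 43 'b': at 8  emit P1@[40:43],P3@[43:43],P7@[42:43]
pos 44 'b': at 6 (fail-walked)  emit P3@[44:44]

All matches (sorted): [[3,5],[4,3],[5,3],[6,4],[7,1],[7,3],[7,7],[8,2],[8,4],[10,5],[11,5],[12,5],[14,3],[14,7],[15,3],[17,5],[18,3],[20,5],[21,3],[24,3],[24,7],[25,3],[26,4],[28,3],[29,3],[30,4],[31,1],[31,3],[31,7],[32,3],[33,3],[34,3],[35,4],[36,1],[36,3],[36,7],[37,2],[37,4],[38,3],[38,7],[39,3],[40,3],[41,3],[42,4],[43,1],[43,3],[43,7],[44,3]]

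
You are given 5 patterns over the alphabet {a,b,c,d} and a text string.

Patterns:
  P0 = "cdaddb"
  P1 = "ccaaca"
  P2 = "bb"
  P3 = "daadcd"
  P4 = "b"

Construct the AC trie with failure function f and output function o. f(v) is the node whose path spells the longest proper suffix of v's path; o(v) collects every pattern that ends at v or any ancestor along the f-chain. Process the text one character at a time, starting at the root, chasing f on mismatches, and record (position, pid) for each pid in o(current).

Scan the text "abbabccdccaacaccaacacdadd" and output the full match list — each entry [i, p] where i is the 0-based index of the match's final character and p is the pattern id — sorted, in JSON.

Construct AC machine:
Trie (insert patterns):
  0='ε' goto b→12 c→1 d→14
  1='c' goto c→7 d→2
  2='cd' goto a→3
  3='cda' goto d→4
  4='cdad' goto d→5
  5='cdadd' goto b→6
  6='cdaddb' goto ·  ←P0
  7='cc' goto a→8
  8='cca' goto a→9
  9='ccaa' goto c→10
  10='ccaac' goto a→11
  11='ccaaca' goto ·  ←P1
  12='b' goto b→13  ←P4
  13='bb' goto ·  ←P2
  14='d' goto a→15
  15='da' goto a→16
  16='daa' goto d→17
  17='daad' goto c→18
  18='daadc' goto d→19
  19='daadcd' goto ·  ←P3

BFS fail/out derivation:
  n1('c'): parent n0 fail=0; on 'c' 0 → fail=0;  out ∅∪∅=∅
  n12('b'): parent n0 fail=0; on 'b' 0 → fail=0;  out {4}∪∅={4}
  n14('d'): parent n0 fail=0; on 'd' 0 → fail=0;  out ∅∪∅=∅
  n2('cd'): parent n1 fail=0; on 'd' 0 → fail=14;  out ∅∪∅=∅
  n7('cc'): parent n1 fail=0; on 'c' 0 → fail=1;  out ∅∪∅=∅
  n13('bb'): parent n12 fail=0; on 'b' 0 → fail=12;  out {2}∪{4}={2,4}
  n15('da'): parent n14 fail=0; on 'a' 0 → fail=0;  out ∅∪∅=∅
  n3('cda'): parent n2 fail=14; on 'a' 14 → fail=15;  out ∅∪∅=∅
  n8('cca'): parent n7 fail=1; on 'a' 1→0 → fail=0;  out ∅∪∅=∅
  n16('daa'): parent n15 fail=0; on 'a' 0 → fail=0;  out ∅∪∅=∅
  n4('cdad'): parent n3 fail=15; on 'd' 15→0 → fail=14;  out ∅∪∅=∅
  n9('ccaa'): parent n8 fail=0; on 'a' 0 → fail=0;  out ∅∪∅=∅
  n17('daad'): parent n16 fail=0; on 'd' 0 → fail=14;  out ∅∪∅=∅
  n5('cdadd'): parent n4 fail=14; on 'd' 14→0 → fail=14;  out ∅∪∅=∅
  n10('ccaac'): parent n9 fail=0; on 'c' 0 → fail=1;  out ∅∪∅=∅
  n18('daadc'): parent n17 fail=14; on 'c' 14→0 → fail=1;  out ∅∪∅=∅
  n6('cdaddb'): parent n5 fail=14; on 'b' 14→0 → fail=12;  out {0}∪{4}={0,4}
  n11('ccaaca'): parent n10 fail=1; on 'a' 1→0 → fail=0;  out {1}∪∅={1}
  n19('daadcd'): parent n18 fail=1; on 'd' 1 → fail=2;  out {3}∪∅={3}

Text stream:
i=0 'a': node 0→0
i=1 'b': node 0→12  emit P4@[1:1]
i=2 'b': node 12→13  emit P2@[1:2],P4@[2:2]
i=3 'a': node 13→0 (fail-walked)
i=4 'b': node 0→12  emit P4@[4:4]
i=5 'c': node 12→1 (fail-walked)
i=6 'c': node 1→7
i=7 'd': node 7→2 (fail-walked)
i=8 'c': node 2→1 (fail-walked)
i=9 'c': node 1→7
i=10 'a': node 7→8
i=11 'a': node 8→9
i=12 'c': node 9→10
i=13 'a': node 10→11  emit P1@[8:13]
i=14 'c': node 11→1 (fail-walked)
i=15 'c': node 1→7
i=16 'a': node 7→8
i=17 'a': node 8→9
i=18 'c': node 9→10
i=19 'a': node 10→11  emit P1@[14:19]
i=20 'c': node 11→1 (fail-walked)
i=21 'd': node 1→2
i=22 'a': node 2→3
i=23 'd': node 3→4
i=24 'd': node 4→5

Matches: [[1,4],[2,2],[2,4],[4,4],[13,1],[19,1]]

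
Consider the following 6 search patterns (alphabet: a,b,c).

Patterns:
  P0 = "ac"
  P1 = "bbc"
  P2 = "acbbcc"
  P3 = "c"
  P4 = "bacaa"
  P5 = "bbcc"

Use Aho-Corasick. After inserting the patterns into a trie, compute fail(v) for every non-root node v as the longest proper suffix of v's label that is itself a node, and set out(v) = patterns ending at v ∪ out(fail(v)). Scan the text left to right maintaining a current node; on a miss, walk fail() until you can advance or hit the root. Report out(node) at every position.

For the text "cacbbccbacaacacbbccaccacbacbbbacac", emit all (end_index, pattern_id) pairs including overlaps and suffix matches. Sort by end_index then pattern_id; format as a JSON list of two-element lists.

Build:
Trie nodes:
  0='ε' goto a→1 b→3 c→10
  1='a' goto c→2
  2='ac' goto b→6  [P0 ends]
  3='b' goto a→11 b→4
  4='bb' goto c→5
  5='bbc' goto c→15  [P1 ends]
  6='acb' goto b→7
  7='acbb' goto c→8
  8='acbbc' goto c→9
  9='acbbcc' goto ·  [P2 ends]
  10='c' goto ·  [P3 ends]
  11='ba' goto c→12
  12='bac' goto a→13
  13='baca' goto a→14
  14='bacaa' goto ·  [P4 ends]
  15='bbcc' goto ·  [P5 ends]

Failure links (BFS by depth):
  fail(1) 'a': from fail(0)=0 chase 'a': 0 ⇒ 0;  out=∅∪out(0)=∅
  fail(3) 'b': from fail(0)=0 chase 'b': 0 ⇒ 0;  out=∅∪out(0)=∅
  fail(10) 'c': from fail(0)=0 chase 'c': 0 ⇒ 0;  out={3}∪out(0)={3}
  fail(2) 'ac': from fail(1)=0 chase 'c': 0 ⇒ 10;  out={0}∪out(10)={0,3}
  fail(4) 'bb': from fail(3)=0 chase 'b': 0 ⇒ 3;  out=∅∪out(3)=∅
  fail(11) 'ba': from fail(3)=0 chase 'a': 0 ⇒ 1;  out=∅∪out(1)=∅
  fail(5) 'bbc': from fail(4)=3 chase 'c': 3→0 ⇒ 10;  out={1}∪out(10)={1,3}
  fail(6) 'acb': from fail(2)=10 chase 'b': 10→0 ⇒ 3;  out=∅∪out(3)=∅
  fail(12) 'bac': from fail(11)=1 chase 'c': 1 ⇒ 2;  out=∅∪out(2)={0,3}
  fail(7) 'acbb': from fail(6)=3 chase 'b': 3 ⇒ 4;  out=∅∪out(4)=∅
  fail(13) 'baca': from fail(12)=2 chase 'a': 2→10→0 ⇒ 1;  out=∅∪out(1)=∅
  fail(15) 'bbcc': from fail(5)=10 chase 'c': 10→0 ⇒ 10;  out={5}∪out(10)={3,5}
  fail(8) 'acbbc': from fail(7)=4 chase 'c': 4 ⇒ 5;  out=∅∪out(5)={1,3}
  fail(14) 'bacaa': from fail(13)=1 chase 'a': 1→0 ⇒ 1;  out={4}∪out(1)={4}
  fail(9) 'acbbcc': from fail(8)=5 chase 'c': 5 ⇒ 15;  out={2}∪out(15)={2,3,5}

Scan:
[0] read 'c'  n0⇒n10  emit P3@[0:0]
[1] read 'a'  n10⇒n1 (via fail)
[2] read 'c'  n1⇒n2  emit P0@[1:2],P3@[2:2]
[3] read 'b'  n2⇒n6
[4] read 'b'  n6⇒n7
[5] read 'c'  n7⇒n8  emit P1@[3:5],P3@[5:5]
[6] read 'c'  n8⇒n9  emit P2@[1:6],P3@[6:6],P5@[3:6]
[7] read 'b'  n9⇒n3 (via fail)
[8] read 'a'  n3⇒n11
[9] read 'c'  n11⇒n12  emit P0@[8:9],P3@[9:9]
[10] read 'a'  n12⇒n13
[11] read 'a'  n13⇒n14  emit P4@[7:11]
[12] read 'c'  n14⇒n2 (via fail)  emit P0@[11:12],P3@[12:12]
[13] read 'a'  n2⇒n1 (via fail)
[14] read 'c'  n1⇒n2  emit P0@[13:14],P3@[14:14]
[15] read 'b'  n2⇒n6
[16] read 'b'  n6⇒n7
[17] read 'c'  n7⇒n8  emit P1@[15:17],P3@[17:17]
[18] read 'c'  n8⇒n9  emit P2@[13:18],P3@[18:18],P5@[15:18]
[19] read 'a'  n9⇒n1 (via fail)
[20] read 'c'  n1⇒n2  emit P0@[19:20],P3@[20:20]
[21] read 'c'  n2⇒n10 (via fail)  emit P3@[21:21]
[22] read 'a'  n10⇒n1 (via fail)
[23] read 'c'  n1⇒n2  emit P0@[22:23],P3@[23:23]
[24] read 'b'  n2⇒n6
[25] read 'a'  n6⇒n11 (via fail)
[26] read 'c'  n11⇒n12  emit P0@[25:26],P3@[26:26]
[27] read 'b'  n12⇒n6 (via fail)
[28] read 'b'  n6⇒n7
[29] read 'b'  n7⇒n4 (via fail)
[30] read 'a'  n4⇒n11 (via fail)
[31] read 'c'  n11⇒n12  emit P0@[30:31],P3@[31:31]
[32] read 'a'  n12⇒n13
[33] read 'c'  n13⇒n2 (via fail)  emit P0@[32:33],P3@[33:33]

Matches: [[0,3],[2,0],[2,3],[5,1],[5,3],[6,2],[6,3],[6,5],[9,0],[9,3],[11,4],[12,0],[12,3],[14,0],[14,3],[17,1],[17,3],[18,2],[18,3],[18,5],[20,0],[20,3],[21,3],[23,0],[23,3],[26,0],[26,3],[31,0],[31,3],[33,0],[33,3]]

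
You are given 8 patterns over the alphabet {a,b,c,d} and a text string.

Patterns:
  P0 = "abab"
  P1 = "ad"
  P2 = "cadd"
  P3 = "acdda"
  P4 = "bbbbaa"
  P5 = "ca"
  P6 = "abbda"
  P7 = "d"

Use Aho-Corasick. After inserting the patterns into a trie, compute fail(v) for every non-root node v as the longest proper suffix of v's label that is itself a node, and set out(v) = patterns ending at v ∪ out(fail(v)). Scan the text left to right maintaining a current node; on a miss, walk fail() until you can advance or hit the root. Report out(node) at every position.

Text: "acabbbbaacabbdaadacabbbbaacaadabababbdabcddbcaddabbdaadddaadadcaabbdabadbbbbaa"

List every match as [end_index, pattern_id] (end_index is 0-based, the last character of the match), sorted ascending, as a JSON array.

Build:
Trie (insert patterns):
  n0 'ε': a→1 b→14 c→6 d→23
  n1 'a': b→2 c→10 d→5
  n2 'ab': a→3 b→20
  n3 'aba': b→4
  n4 'abab': ·  [P0 ends]
  n5 'ad': ·  [P1 ends]
  n6 'c': a→7
  n7 'ca': d→8  [P5 ends]
  n8 'cad': d→9
  n9 'cadd': ·  [P2 ends]
  n10 'ac': d→11
  n11 'acd': d→12
  n12 'acdd': a→13
  n13 'acdda': ·  [P3 ends]
  n14 'b': b→15
  n15 'bb': b→16
  n16 'bbb': b→17
  n17 'bbbb': a→18
  n18 'bbbba': a→19
  n19 'bbbbaa': ·  [P4 ends]
  n20 'abb': d→21
  n21 'abbd': a→22
  n22 'abbda': ·  [P6 ends]
  n23 'd': ·  [P7 ends]

BFS fail/out derivation:
  fail(1) 'a': from fail(0)=0 chase 'a': 0 ⇒ 0;  out=∅∪out(0)=∅
  fail(6) 'c': from fail(0)=0 chase 'c': 0 ⇒ 0;  out=∅∪out(0)=∅
  fail(14) 'b': from fail(0)=0 chase 'b': 0 ⇒ 0;  out=∅∪out(0)=∅
  fail(23) 'd': from fail(0)=0 chase 'd': 0 ⇒ 0;  out={7}∪out(0)={7}
  fail(2) 'ab': from fail(1)=0 chase 'b': 0 ⇒ 14;  out=∅∪out(14)=∅
  fail(5) 'ad': from fail(1)=0 chase 'd': 0 ⇒ 23;  out={1}∪out(23)={1,7}
  fail(7) 'ca': from fail(6)=0 chase 'a': 0 ⇒ 1;  out={5}∪out(1)={5}
  fail(10) 'ac': from fail(1)=0 chase 'c': 0 ⇒ 6;  out=∅∪out(6)=∅
  fail(15) 'bb': from fail(14)=0 chase 'b': 0 ⇒ 14;  out=∅∪out(14)=∅
  fail(3) 'aba': from fail(2)=14 chase 'a': 14→0 ⇒ 1;  out=∅∪out(1)=∅
  fail(8) 'cad': from fail(7)=1 chase 'd': 1 ⇒ 5;  out=∅∪out(5)={1,7}
  fail(11) 'acd': from fail(10)=6 chase 'd': 6→0 ⇒ 23;  out=∅∪out(23)={7}
  fail(16) 'bbb': from fail(15)=14 chase 'b': 14 ⇒ 15;  out=∅∪out(15)=∅
  fail(20) 'abb': from fail(2)=14 chase 'b': 14 ⇒ 15;  out=∅∪out(15)=∅
  fail(4) 'abab': from fail(3)=1 chase 'b': 1 ⇒ 2;  out={0}∪out(2)={0}
  fail(9) 'cadd': from fail(8)=5 chase 'd': 5→23→0 ⇒ 23;  out={2}∪out(23)={2,7}
  fail(12) 'acdd': from fail(11)=23 chase 'd': 23→0 ⇒ 23;  out=∅∪out(23)={7}
  fail(17) 'bbbb': from fail(16)=15 chase 'b': 15 ⇒ 16;  out=∅∪out(16)=∅
  fail(21) 'abbd': from fail(20)=15 chase 'd': 15→14→0 ⇒ 23;  out=∅∪out(23)={7}
  fail(13) 'acdda': from fail(12)=23 chase 'a': 23→0 ⇒ 1;  out={3}∪out(1)={3}
  fail(18) 'bbbba': from fail(17)=16 chase 'a': 16→15→14→0 ⇒ 1;  out=∅∪out(1)=∅
  fail(22) 'abbda': from fail(21)=23 chase 'a': 23→0 ⇒ 1;  out={6}∪out(1)={6}
  fail(19) 'bbbbaa': from fail(18)=1 chase 'a': 1→0 ⇒ 1;  out={4}∪out(1)={4}

Run:
i=0 'a': node 0→1
i=1 'c': node 1→10
i=2 'a': node 10→7 (fail-walked)  emit P5@[1:2]
i=3 'b': node 7→2 (fail-walked)
i=4 'b': node 2→20
i=5 'b': node 20→16 (fail-walked)
i=6 'b': node 16→17
i=7 'a': node 17→18
i=8 'a': node 18→19  emit P4@[3:8]
i=9 'c': node 19→10 (fail-walked)
i=10 'a': node 10→7 (fail-walked)  emit P5@[9:10]
i=11 'b': node 7→2 (fail-walked)
i=12 'b': node 2→20
i=13 'd': node 20→21  emit P7@[13:13]
i=14 'a': node 21→22  emit P6@[10:14]
i=15 'a': node 22→1 (fail-walked)
i=16 'd': node 1→5  emit P1@[15:16],P7@[16:16]
i=17 'a': node 5→1 (fail-walked)
i=18 'c': node 1→10
i=19 'a': node 10→7 (fail-walked)  emit P5@[18:19]
i=20 'b': node 7→2 (fail-walked)
i=21 'b': node 2→20
i=22 'b': node 20→16 (fail-walked)
i=23 'b': node 16→17
i=24 'a': node 17→18
i=25 'a': node 18→19  emit P4@[20:25]
i=26 'c': node 19→10 (fail-walked)
i=27 'a': node 10→7 (fail-walked)  emit P5@[26:27]
i=28 'a': node 7→1 (fail-walked)
i=29 'd': node 1→5  emit P1@[28:29],P7@[29:29]
i=30 'a': node 5→1 (fail-walked)
i=31 'b': node 1→2
i=32 'a': node 2→3
i=33 'b': node 3→4  emit P0@[30:33]
i=34 'a': node 4→3 (fail-walked)
i=35 'b': node 3→4  emit P0@[32:35]
i=36 'b': node 4→20 (fail-walked)
i=37 'd': node 20→21  emit P7@[37:37]
i=38 'a': node 21→22  emit P6@[34:38]
i=39 'b': node 22→2 (fail-walked)
i=40 'c': node 2→6 (fail-walked)
i=41 'd': node 6→23 (fail-walked)  emit P7@[41:41]
i=42 'd': node 23→23 (fail-walked)  emit P7@[42:42]
i=43 'b': node 23→14 (fail-walked)
i=44 'c': node 14→6 (fail-walked)
i=45 'a': node 6→7  emit P5@[44:45]
i=46 'd': node 7→8  emit P1@[45:46],P7@[46:46]
i=47 'd': node 8→9  emit P2@[44:47],P7@[47:47]
i=48 'a': node 9→1 (fail-walked)
i=49 'b': node 1→2
i=50 'b': node 2→20
i=51 'd': node 20→21  emit P7@[51:51]
i=52 'a': node 21→22  emit P6@[48:52]
i=53 'a': node 22→1 (fail-walked)
i=54 'd': node 1→5  emit P1@[53:54],P7@[54:54]
i=55 'd': node 5→23 (fail-walked)  emit P7@[55:55]
i=56 'd': node 23→23 (fail-walked)  emit P7@[56:56]
i=57 'a': node 23→1 (fail-walked)
i=58 'a': node 1→1 (fail-walked)
i=59 'd': node 1→5  emit P1@[58:59],P7@[59:59]
i=60 'a': node 5→1 (fail-walked)
i=61 'd': node 1→5  emit P1@[60:61],P7@[61:61]
i=62 'c': node 5→6 (fail-walked)
i=63 'a': node 6→7  emit P5@[62:63]
i=64 'a': node 7→1 (fail-walked)
i=65 'b': node 1→2
i=66 'b': node 2→20
i=67 'd': node 20→21  emit P7@[67:67]
i=68 'a': node 21→22  emit P6@[64:68]
i=69 'b': node 22→2 (fail-walked)
i=70 'a': node 2→3
i=71 'd': node 3→5 (fail-walked)  emit P1@[70:71],P7@[71:71]
i=72 'b': node 5→14 (fail-walked)
i=73 'b': node 14→15
i=74 'b': node 15→16
i=75 'b': node 16→17
i=76 'a': node 17→18
i=77 'a': node 18→19  emit P4@[72:77]

Result: [[2,5],[8,4],[10,5],[13,7],[14,6],[16,1],[16,7],[19,5],[25,4],[27,5],[29,1],[29,7],[33,0],[35,0],[37,7],[38,6],[41,7],[42,7],[45,5],[46,1],[46,7],[47,2],[47,7],[51,7],[52,6],[54,1],[54,7],[55,7],[56,7],[59,1],[59,7],[61,1],[61,7],[63,5],[67,7],[68,6],[71,1],[71,7],[77,4]]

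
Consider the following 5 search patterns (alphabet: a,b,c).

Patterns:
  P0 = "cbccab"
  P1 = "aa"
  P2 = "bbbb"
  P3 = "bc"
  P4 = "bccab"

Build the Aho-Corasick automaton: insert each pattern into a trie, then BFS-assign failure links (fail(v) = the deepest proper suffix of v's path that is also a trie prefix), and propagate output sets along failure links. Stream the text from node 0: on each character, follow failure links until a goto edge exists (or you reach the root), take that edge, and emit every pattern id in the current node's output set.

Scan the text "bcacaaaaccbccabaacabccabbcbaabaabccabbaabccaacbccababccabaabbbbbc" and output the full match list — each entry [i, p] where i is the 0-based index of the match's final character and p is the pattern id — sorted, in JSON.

Build automaton:
Trie nodes:
  n0 'ε': a→7 b→9 c→1
  n1 'c': b→2
  n2 'cb': c→3
  n3 'cbc': c→4
  n4 'cbcc': a→5
  n5 'cbcca': b→6
  n6 'cbccab': ·  ←P0
  n7 'a': a→8
  n8 'aa': ·  ←P1
  n9 'b': b→10 c→13
  n10 'bb': b→11
  n11 'bbb': b→12
  n12 'bbbb': ·  ←P2
  n13 'bc': c→14  ←P3
  n14 'bcc': a→15
  n15 'bcca': b→16
  n16 'bccab': ·  ←P4

BFS fail/out derivation:
  n1('c'): parent n0 fail=0; on 'c' 0 → fail=0;  out ∅∪∅=∅
  n7('a'): parent n0 fail=0; on 'a' 0 → fail=0;  out ∅∪∅=∅
  n9('b'): parent n0 fail=0; on 'b' 0 → fail=0;  out ∅∪∅=∅
  n2('cb'): parent n1 fail=0; on 'b' 0 → fail=9;  out ∅∪∅=∅
  n8('aa'): parent n7 fail=0; on 'a' 0 → fail=7;  out {1}∪∅={1}
  n10('bb'): parent n9 fail=0; on 'b' 0 → fail=9;  out ∅∪∅=∅
  n13('bc'): parent n9 fail=0; on 'c' 0 → fail=1;  out {3}∪∅={3}
  n3('cbc'): parent n2 fail=9; on 'c' 9 → fail=13;  out ∅∪{3}={3}
  n11('bbb'): parent n10 fail=9; on 'b' 9 → fail=10;  out ∅∪∅=∅
  n14('bcc'): parent n13 fail=1; on 'c' 1→0 → fail=1;  out ∅∪∅=∅
  n4('cbcc'): parent n3 fail=13; on 'c' 13 → fail=14;  out ∅∪∅=∅
  n12('bbbb'): parent n11 fail=10; on 'b' 10 → fail=11;  out {2}∪∅={2}
  n15('bcca'): parent n14 fail=1; on 'a' 1→0 → fail=7;  out ∅∪∅=∅
  n5('cbcca'): parent n4 fail=14; on 'a' 14 → fail=15;  out ∅∪∅=∅
  n16('bccab'): parent n15 fail=7; on 'b' 7→0 → fail=9;  out {4}∪∅={4}
  n6('cbccab'): parent n5 fail=15; on 'b' 15 → fail=16;  out {0}∪{4}={0,4}

Run:
pos 0 'b': at 9
pos 1 'c': at 13  ** P3@[0:1]
pos 2 'a': at 7 (fail-walked)
pos 3 'c': at 1 (fail-walked)
pos 4 'a': at 7 (fail-walked)
pos 5 'a': at 8  ** P1@[4:5]
pos 6 'a': at 8 (fail-walked)  ** P1@[5:6]
pos 7 'a': at 8 (fail-walked)  ** P1@[6:7]
pos 8 'c': at 1 (fail-walked)
pos 9 'c': at 1 (fail-walked)
pos 10 'b': at 2
pos 11 'c': at 3  ** P3@[10:11]
pos 12 'c': at 4
pos 13 'a': at 5
pos 14 'b': at 6  ** P0@[9:14],P4@[10:14]
pos 15 'a': at 7 (fail-walked)
pos 16 'a': at 8  ** P1@[15:16]
pos 17 'c': at 1 (fail-walked)
pos 18 'a': at 7 (fail-walked)
pos 19 'b': at 9 (fail-walked)
pos 20 'c': at 13  ** P3@[19:20]
pos 21 'c': at 14
pos 22 'a': at 15
pos 23 'b': at 16  ** P4@[19:23]
pos 24 'b': at 10 (fail-walked)
pos 25 'c': at 13 (fail-walked)  ** P3@[24:25]
pos 26 'b': at 2 (fail-walked)
pos 27 'a': at 7 (fail-walked)
pos 28 'a': at 8  ** P1@[27:28]
pos 29 'b': at 9 (fail-walked)
pos 30 'a': at 7 (fail-walked)
pos 31 'a': at 8  ** P1@[30:31]
pos 32 'b': at 9 (fail-walked)
pos 33 'c': at 13  ** P3@[32:33]
pos 34 'c': at 14
pos 35 'a': at 15
pos 36 'b': at 16  ** P4@[32:36]
pos 37 'b': at 10 (fail-walked)
pos 38 'a': at 7 (fail-walked)
pos 39 'a': at 8  ** P1@[38:39]
pos 40 'b': at 9 (fail-walked)
pos 41 'c': at 13  ** P3@[40:41]
pos 42 'c': at 14
pos 43 'a': at 15
pos 44 'a': at 8 (fail-walked)  ** P1@[43:44]
pos 45 'c': at 1 (fail-walked)
pos 46 'b': at 2
pos 47 'c': at 3  ** P3@[46:47]
pos 48 'c': at 4
pos 49 'a': at 5
pos 50 'b': at 6  ** P0@[45:50],P4@[46:50]
pos 51 'a': at 7 (fail-walked)
pos 52 'b': at 9 (fail-walked)
pos 53 'c': at 13  ** P3@[52:53]
pos 54 'c': at 14
pos 55 'a': at 15
pos 56 'b': at 16  ** P4@[52:56]
pos 57 'a': at 7 (fail-walked)
pos 58 'a': at 8  ** P1@[57:58]
pos 59 'b': at 9 (fail-walked)
pos 60 'b': at 10
pos 61 'b': at 11
pos 62 'b': at 12  ** P2@[59:62]
pos 63 'b': at 12 (fail-walked)  ** P2@[60:63]
pos 64 'c': at 13 (fail-walked)  ** P3@[63:64]

All matches (sorted): [[1,3],[5,1],[6,1],[7,1],[11,3],[14,0],[14,4],[16,1],[20,3],[23,4],[25,3],[28,1],[31,1],[33,3],[36,4],[39,1],[41,3],[44,1],[47,3],[50,0],[50,4],[53,3],[56,4],[58,1],[62,2],[63,2],[64,3]]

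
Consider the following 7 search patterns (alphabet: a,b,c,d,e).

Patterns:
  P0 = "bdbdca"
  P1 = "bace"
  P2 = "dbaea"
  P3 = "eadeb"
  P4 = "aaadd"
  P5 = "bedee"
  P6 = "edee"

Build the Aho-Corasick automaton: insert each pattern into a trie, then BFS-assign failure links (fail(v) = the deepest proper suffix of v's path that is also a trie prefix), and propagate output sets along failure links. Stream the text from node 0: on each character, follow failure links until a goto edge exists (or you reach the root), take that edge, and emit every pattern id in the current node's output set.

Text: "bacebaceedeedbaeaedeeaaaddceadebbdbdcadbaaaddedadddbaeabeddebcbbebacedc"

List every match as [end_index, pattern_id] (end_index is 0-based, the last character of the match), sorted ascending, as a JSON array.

Build:
Trie nodes:
  0='ε' goto a→20 b→1 d→10 e→15
  1='b' goto a→7 d→2 e→25
  2='bd' goto b→3
  3='bdb' goto d→4
  4='bdbd' goto c→5
  5='bdbdc' goto a→6
  6='bdbdca' goto ·  [P0 ends]
  7='ba' goto c→8
  8='bac' goto e→9
  9='bace' goto ·  [P1 ends]
  10='d' goto b→11
  11='db' goto a→12
  12='dba' goto e→13
  13='dbae' goto a→14
  14='dbaea' goto ·  [P2 ends]
  15='e' goto a→16 d→29
  16='ea' goto d→17
  17='ead' goto e→18
  18='eade' goto b→19
  19='eadeb' goto ·  [P3 ends]
  20='a' goto a→21
  21='aa' goto a→22
  22='aaa' goto d→23
  23='aaad' goto d→24
  24='aaadd' goto ·  [P4 ends]
  25='be' goto d→26
  26='bed' goto e→27
  27='bede' goto e→28
  28='bedee' goto ·  [P5 ends]
  29='ed' goto e→30
  30='ede' goto e→31
  31='edee' goto ·  [P6 ends]

BFS fail/out derivation:
  fail(1) 'b': from fail(0)=0 chase 'b': 0 ⇒ 0;  out=∅∪out(0)=∅
  fail(10) 'd': from fail(0)=0 chase 'd': 0 ⇒ 0;  out=∅∪out(0)=∅
  fail(15) 'e': from fail(0)=0 chase 'e': 0 ⇒ 0;  out=∅∪out(0)=∅
  fail(20) 'a': from fail(0)=0 chase 'a': 0 ⇒ 0;  out=∅∪out(0)=∅
  fail(2) 'bd': from fail(1)=0 chase 'd': 0 ⇒ 10;  out=∅∪out(10)=∅
  fail(7) 'ba': from fail(1)=0 chase 'a': 0 ⇒ 20;  out=∅∪out(20)=∅
  fail(11) 'db': from fail(10)=0 chase 'b': 0 ⇒ 1;  out=∅∪out(1)=∅
  fail(16) 'ea': from fail(15)=0 chase 'a': 0 ⇒ 20;  out=∅∪out(20)=∅
  fail(21) 'aa': from fail(20)=0 chase 'a': 0 ⇒ 20;  out=∅∪out(20)=∅
  fail(25) 'be': from fail(1)=0 chase 'e': 0 ⇒ 15;  out=∅∪out(15)=∅
  fail(29) 'ed': from fail(15)=0 chase 'd': 0 ⇒ 10;  out=∅∪out(10)=∅
  fail(3) 'bdb': from fail(2)=10 chase 'b': 10 ⇒ 11;  out=∅∪out(11)=∅
  fail(8) 'bac': from fail(7)=20 chase 'c': 20→0 ⇒ 0;  out=∅∪out(0)=∅
  fail(12) 'dba': from fail(11)=1 chase 'a': 1 ⇒ 7;  out=∅∪out(7)=∅
  fail(17) 'ead': from fail(16)=20 chase 'd': 20→0 ⇒ 10;  out=∅∪out(10)=∅
  fail(22) 'aaa': from fail(21)=20 chase 'a': 20 ⇒ 21;  out=∅∪out(21)=∅
  fail(26) 'bed': from fail(25)=15 chase 'd': 15 ⇒ 29;  out=∅∪out(29)=∅
  fail(30) 'ede': from fail(29)=10 chase 'e': 10→0 ⇒ 15;  out=∅∪out(15)=∅
  fail(4) 'bdbd': from fail(3)=11 chase 'd': 11→1 ⇒ 2;  out=∅∪out(2)=∅
  fail(9) 'bace': from fail(8)=0 chase 'e': 0 ⇒ 15;  out={1}∪out(15)={1}
  fail(13) 'dbae': from fail(12)=7 chase 'e': 7→20→0 ⇒ 15;  out=∅∪out(15)=∅
  fail(18) 'eade': from fail(17)=10 chase 'e': 10→0 ⇒ 15;  out=∅∪out(15)=∅
  fail(23) 'aaad': from fail(22)=21 chase 'd': 21→20→0 ⇒ 10;  out=∅∪out(10)=∅
  fail(27) 'bede': from fail(26)=29 chase 'e': 29 ⇒ 30;  out=∅∪out(30)=∅
  fail(31) 'edee': from fail(30)=15 chase 'e': 15→0 ⇒ 15;  out={6}∪out(15)={6}
  fail(5) 'bdbdc': from fail(4)=2 chase 'c': 2→10→0 ⇒ 0;  out=∅∪out(0)=∅
  fail(14) 'dbaea': from fail(13)=15 chase 'a': 15 ⇒ 16;  out={2}∪out(16)={2}
  fail(19) 'eadeb': from fail(18)=15 chase 'b': 15→0 ⇒ 1;  out={3}∪out(1)={3}
  fail(24) 'aaadd': from fail(23)=10 chase 'd': 10→0 ⇒ 10;  out={4}∪out(10)={4}
  fail(28) 'bedee': from fail(27)=30 chase 'e': 30 ⇒ 31;  out={5}∪out(31)={5,6}
  fail(6) 'bdbdca': from fail(5)=0 chase 'a': 0 ⇒ 20;  out={0}∪out(20)={0}

Run:
[0] read 'b'  n0⇒n1
[1] read 'a'  n1⇒n7
[2] read 'c'  n7⇒n8
[3] read 'e'  n8⇒n9  ** P1@[0:3]
[4] read 'b'  n9⇒n1 ·f
[5] read 'a'  n1⇒n7
[6] read 'c'  n7⇒n8
[7] read 'e'  n8⇒n9  ** P1@[4:7]
[8] read 'e'  n9⇒n15 ·f
[9] read 'd'  n15⇒n29
[10] read 'e'  n29⇒n30
[11] read 'e'  n30⇒n31  ** P6@[8:11]
[12] read 'd'  n31⇒n29 ·f
[13] read 'b'  n29⇒n11 ·f
[14] read 'a'  n11⇒n12
[15] read 'e'  n12⇒n13
[16] read 'a'  n13⇒n14  ** P2@[12:16]
[17] read 'e'  n14⇒n15 ·f
[18] read 'd'  n15⇒n29
[19] read 'e'  n29⇒n30
[20] read 'e'  n30⇒n31  ** P6@[17:20]
[21] read 'a'  n31⇒n16 ·f
[22] read 'a'  n16⇒n21 ·f
[23] read 'a'  n21⇒n22
[24] read 'd'  n22⇒n23
[25] read 'd'  n23⇒n24  ** P4@[21:25]
[26] read 'c'  n24⇒n0 ·f
[27] read 'e'  n0⇒n15
[28] read 'a'  n15⇒n16
[29] read 'd'  n16⇒n17
[30] read 'e'  n17⇒n18
[31] read 'b'  n18⇒n19  ** P3@[27:31]
[32] read 'b'  n19⇒n1 ·f
[33] read 'd'  n1⇒n2
[34] read 'b'  n2⇒n3
[35] read 'd'  n3⇒n4
[36] read 'c'  n4⇒n5
[37] read 'a'  n5⇒n6  ** P0@[32:37]
[38] read 'd'  n6⇒n10 ·f
[39] read 'b'  n10⇒n11
[40] read 'a'  n11⇒n12
[41] read 'a'  n12⇒n21 ·f
[42] read 'a'  n21⇒n22
[43] read 'd'  n22⇒n23
[44] read 'd'  n23⇒n24  ** P4@[40:44]
[45] read 'e'  n24⇒n15 ·f
[46] read 'd'  n15⇒n29
[47] read 'a'  n29⇒n20 ·f
[48] read 'd'  n20⇒n10 ·f
[49] read 'd'  n10⇒n10 ·f
[50] read 'd'  n10⇒n10 ·f
[51] read 'b'  n10⇒n11
[52] read 'a'  n11⇒n12
[53] read 'e'  n12⇒n13
[54] read 'a'  n13⇒n14  ** P2@[50:54]
[55] read 'b'  n14⇒n1 ·f
[56] read 'e'  n1⇒n25
[57] read 'd'  n25⇒n26
[58] read 'd'  n26⇒n10 ·f
[59] read 'e'  n10⇒n15 ·f
[60] read 'b'  n15⇒n1 ·f
[61] read 'c'  n1⇒n0 ·f
[62] read 'b'  n0⇒n1
[63] read 'b'  n1⇒n1 ·f
[64] read 'e'  n1⇒n25
[65] read 'b'  n25⇒n1 ·f
[66] read 'a'  n1⇒n7
[67] read 'c'  n7⇒n8
[68] read 'e'  n8⇒n9  ** P1@[65:68]
[69] read 'd'  n9⇒n29 ·f
[70] read 'c'  n29⇒n0 ·f

Result: [[3,1],[7,1],[11,6],[16,2],[20,6],[25,4],[31,3],[37,0],[44,4],[54,2],[68,1]]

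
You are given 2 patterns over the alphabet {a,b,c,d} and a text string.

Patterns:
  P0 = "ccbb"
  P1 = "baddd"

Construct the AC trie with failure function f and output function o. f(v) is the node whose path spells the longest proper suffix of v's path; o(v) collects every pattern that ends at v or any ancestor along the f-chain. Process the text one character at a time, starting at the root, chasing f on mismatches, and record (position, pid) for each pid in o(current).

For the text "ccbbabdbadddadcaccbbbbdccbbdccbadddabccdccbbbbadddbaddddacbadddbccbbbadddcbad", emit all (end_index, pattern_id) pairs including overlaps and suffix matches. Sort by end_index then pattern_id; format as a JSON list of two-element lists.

Construct AC machine:
Trie nodes:
  0='ε' goto b→5 c→1
  1='c' goto c→2
  2='cc' goto b→3
  3='ccb' goto b→4
  4='ccbb' goto ·  [P0 ends]
  5='b' goto a→6
  6='ba' goto d→7
  7='bad' goto d→8
  8='badd' goto d→9
  9='baddd' goto ·  [P1 ends]

Failure links (BFS by depth):
  fail(1) 'c': from fail(0)=0 chase 'c': 0 ⇒ 0;  out=∅∪out(0)=∅
  fail(5) 'b': from fail(0)=0 chase 'b': 0 ⇒ 0;  out=∅∪out(0)=∅
  fail(2) 'cc': from fail(1)=0 chase 'c': 0 ⇒ 1;  out=∅∪out(1)=∅
  fail(6) 'ba': from fail(5)=0 chase 'a': 0 ⇒ 0;  out=∅∪out(0)=∅
  fail(3) 'ccb': from fail(2)=1 chase 'b': 1→0 ⇒ 5;  out=∅∪out(5)=∅
  fail(7) 'bad': from fail(6)=0 chase 'd': 0 ⇒ 0;  out=∅∪out(0)=∅
  fail(4) 'ccbb': from fail(3)=5 chase 'b': 5→0 ⇒ 5;  out={0}∪out(5)={0}
  fail(8) 'badd': from fail(7)=0 chase 'd': 0 ⇒ 0;  out=∅∪out(0)=∅
  fail(9) 'baddd': from fail(8)=0 chase 'd': 0 ⇒ 0;  out={1}∪out(0)={1}

Text stream:
i=0 'c': node 0→1
i=1 'c': node 1→2
i=2 'b': node 2→3
i=3 'b': node 3→4  → match P0@[0:3]
i=4 'a': node 4→6 (fail-walked)
i=5 'b': node 6→5 (fail-walked)
i=6 'd': node 5→0 (fail-walked)
i=7 'b': node 0→5
i=8 'a': node 5→6
i=9 'd': node 6→7
i=10 'd': node 7→8
i=11 'd': node 8→9  → match P1@[7:11]
i=12 'a': node 9→0 (fail-walked)
i=13 'd': node 0→0
i=14 'c': node 0→1
i=15 'a': node 1→0 (fail-walked)
i=16 'c': node 0→1
i=17 'c': node 1→2
i=18 'b': node 2→3
i=19 'b': node 3→4  → match P0@[16:19]
i=20 'b': node 4→5 (fail-walked)
i=21 'b': node 5→5 (fail-walked)
i=22 'd': node 5→0 (fail-walked)
i=23 'c': node 0→1
i=24 'c': node 1→2
i=25 'b': node 2→3
i=26 'b': node 3→4  → match P0@[23:26]
i=27 'd': node 4→0 (fail-walked)
i=28 'c': node 0→1
i=29 'c': node 1→2
i=30 'b': node 2→3
i=31 'a': node 3→6 (fail-walked)
i=32 'd': node 6→7
i=33 'd': node 7→8
i=34 'd': node 8→9  → match P1@[30:34]
i=35 'a': node 9→0 (fail-walked)
i=36 'b': node 0→5
i=37 'c': node 5→1 (fail-walked)
i=38 'c': node 1→2
i=39 'd': node 2→0 (fail-walked)
i=40 'c': node 0→1
i=41 'c': node 1→2
i=42 'b': node 2→3
i=43 'b': node 3→4  → match P0@[40:43]
i=44 'b': node 4→5 (fail-walked)
i=45 'b': node 5→5 (fail-walked)
i=46 'a': node 5→6
i=47 'd': node 6→7
i=48 'd': node 7→8
i=49 'd': node 8→9  → match P1@[45:49]
i=50 'b': node 9→5 (fail-walked)
i=51 'a': node 5→6
i=52 'd': node 6→7
i=53 'd': node 7→8
i=54 'd': node 8→9  → match P1@[50:54]
i=55 'd': node 9→0 (fail-walked)
i=56 'a': node 0→0
i=57 'c': node 0→1
i=58 'b': node 1→5 (fail-walked)
i=59 'a': node 5→6
i=60 'd': node 6→7
i=61 'd': node 7→8
i=62 'd': node 8→9  → match P1@[58:62]
i=63 'b': node 9→5 (fail-walked)
i=64 'c': node 5→1 (fail-walked)
i=65 'c': node 1→2
i=66 'b': node 2→3
i=67 'b': node 3→4  → match P0@[64:67]
i=68 'b': node 4→5 (fail-walked)
i=69 'a': node 5→6
i=70 'd': node 6→7
i=71 'd': node 7→8
i=72 'd': node 8→9  → match P1@[68:72]
i=73 'c': node 9→1 (fail-walked)
i=74 'b': node 1→5 (fail-walked)
i=75 'a': node 5→6
i=76 'd': node 6→7

Matches: [[3,0],[11,1],[19,0],[26,0],[34,1],[43,0],[49,1],[54,1],[62,1],[67,0],[72,1]]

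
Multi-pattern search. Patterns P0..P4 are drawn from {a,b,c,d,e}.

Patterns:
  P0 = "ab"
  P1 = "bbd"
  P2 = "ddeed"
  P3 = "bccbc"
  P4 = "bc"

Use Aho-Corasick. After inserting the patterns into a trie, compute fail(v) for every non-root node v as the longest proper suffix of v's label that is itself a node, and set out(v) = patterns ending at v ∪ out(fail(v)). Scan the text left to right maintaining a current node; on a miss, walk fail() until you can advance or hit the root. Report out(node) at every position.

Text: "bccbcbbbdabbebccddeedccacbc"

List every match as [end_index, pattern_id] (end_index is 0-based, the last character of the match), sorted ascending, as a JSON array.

Build automaton:
Trie nodes:
  0='ε' goto a→1 b→3 d→6
  1='a' goto b→2
  2='ab' goto ·  [P0 ends]
  3='b' goto b→4 c→11
  4='bb' goto d→5
  5='bbd' goto ·  [P1 ends]
  6='d' goto d→7
  7='dd' goto e→8
  8='dde' goto e→9
  9='ddee' goto d→10
  10='ddeed' goto ·  [P2 ends]
  11='bc' goto c→12  [P4 ends]
  12='bcc' goto b→13
  13='bccb' goto c→14
  14='bccbc' goto ·  [P3 ends]

BFS fail/out derivation:
  fail(1) 'a': from fail(0)=0 chase 'a': 0 ⇒ 0;  out=∅∪out(0)=∅
  fail(3) 'b': from fail(0)=0 chase 'b': 0 ⇒ 0;  out=∅∪out(0)=∅
  fail(6) 'd': from fail(0)=0 chase 'd': 0 ⇒ 0;  out=∅∪out(0)=∅
  fail(2) 'ab': from fail(1)=0 chase 'b': 0 ⇒ 3;  out={0}∪out(3)={0}
  fail(4) 'bb': from fail(3)=0 chase 'b': 0 ⇒ 3;  out=∅∪out(3)=∅
  fail(7) 'dd': from fail(6)=0 chase 'd': 0 ⇒ 6;  out=∅∪out(6)=∅
  fail(11) 'bc': from fail(3)=0 chase 'c': 0 ⇒ 0;  out={4}∪out(0)={4}
  fail(5) 'bbd': from fail(4)=3 chase 'd': 3→0 ⇒ 6;  out={1}∪out(6)={1}
  fail(8) 'dde': from fail(7)=6 chase 'e': 6→0 ⇒ 0;  out=∅∪out(0)=∅
  fail(12) 'bcc': from fail(11)=0 chase 'c': 0 ⇒ 0;  out=∅∪out(0)=∅
  fail(9) 'ddee': from fail(8)=0 chase 'e': 0 ⇒ 0;  out=∅∪out(0)=∅
  fail(13) 'bccb': from fail(12)=0 chase 'b': 0 ⇒ 3;  out=∅∪out(3)=∅
  fail(10) 'ddeed': from fail(9)=0 chase 'd': 0 ⇒ 6;  out={2}∪out(6)={2}
  fail(14) 'bccbc': from fail(13)=3 chase 'c': 3 ⇒ 11;  out={3}∪out(11)={3,4}

Text stream:
pos 0 'b': at 3
pos 1 'c': at 11  emit P4@[0:1]
pos 2 'c': at 12
pos 3 'b': at 13
pos 4 'c': at 14  emit P3@[0:4],P4@[3:4]
pos 5 'b': at 3 (fail-walked)
pos 6 'b': at 4
pos 7 'b': at 4 (fail-walked)
pos 8 'd': at 5  emit P1@[6:8]
pos 9 'a': at 1 (fail-walked)
pos 10 'b': at 2  emit P0@[9:10]
pos 11 'b': at 4 (fail-walked)
pos 12 'e': at 0 (fail-walked)
pos 13 'b': at 3
pos 14 'c': at 11  emit P4@[13:14]
pos 15 'c': at 12
pos 16 'd': at 6 (fail-walked)
pos 17 'd': at 7
pos 18 'e': at 8
pos 19 'e': at 9
pos 20 'd': at 10  emit P2@[16:20]
pos 21 'c': at 0 (fail-walked)
pos 22 'c': at 0
pos 23 'a': at 1
pos 24 'c': at 0 (fail-walked)
pos 25 'b': at 3
pos 26 'c': at 11  emit P4@[25:26]

Result: [[1,4],[4,3],[4,4],[8,1],[10,0],[14,4],[20,2],[26,4]]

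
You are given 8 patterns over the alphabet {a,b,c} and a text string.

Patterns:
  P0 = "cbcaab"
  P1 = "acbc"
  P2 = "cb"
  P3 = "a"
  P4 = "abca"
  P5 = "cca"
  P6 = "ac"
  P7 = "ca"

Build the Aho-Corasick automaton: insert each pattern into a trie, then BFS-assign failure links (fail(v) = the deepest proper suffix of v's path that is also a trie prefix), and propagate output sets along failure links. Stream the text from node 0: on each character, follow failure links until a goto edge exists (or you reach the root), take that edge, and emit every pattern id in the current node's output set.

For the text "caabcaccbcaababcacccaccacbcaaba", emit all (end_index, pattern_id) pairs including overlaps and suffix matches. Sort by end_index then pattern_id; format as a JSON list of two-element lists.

Construct AC machine:
Trie nodes:
  n0 'ε': a→7 c→1
  n1 'c': a→16 b→2 c→14
  n2 'cb': c→3  ←P2
  n3 'cbc': a→4
  n4 'cbca': a→5
  n5 'cbcaa': b→6
  n6 'cbcaab': ·  ←P0
  n7 'a': b→11 c→8  ←P3
  n8 'ac': b→9  ←P6
  n9 'acb': c→10
  n10 'acbc': ·  ←P1
  n11 'ab': c→12
  n12 'abc': a→13
  n13 'abca': ·  ←P4
  n14 'cc': a→15
  n15 'cca': ·  ←P5
  n16 'ca': ·  ←P7

Failure links (BFS by depth):
  fail(1) 'c': from fail(0)=0 chase 'c': 0 ⇒ 0;  out=∅∪out(0)=∅
  fail(7) 'a': from fail(0)=0 chase 'a': 0 ⇒ 0;  out={3}∪out(0)={3}
  fail(2) 'cb': from fail(1)=0 chase 'b': 0 ⇒ 0;  out={2}∪out(0)={2}
  fail(8) 'ac': from fail(7)=0 chase 'c': 0 ⇒ 1;  out={6}∪out(1)={6}
  fail(11) 'ab': from fail(7)=0 chase 'b': 0 ⇒ 0;  out=∅∪out(0)=∅
  fail(14) 'cc': from fail(1)=0 chase 'c': 0 ⇒ 1;  out=∅∪out(1)=∅
  fail(16) 'ca': from fail(1)=0 chase 'a': 0 ⇒ 7;  out={7}∪out(7)={3,7}
  fail(3) 'cbc': from fail(2)=0 chase 'c': 0 ⇒ 1;  out=∅∪out(1)=∅
  fail(9) 'acb': from fail(8)=1 chase 'b': 1 ⇒ 2;  out=∅∪out(2)={2}
  fail(12) 'abc': from fail(11)=0 chase 'c': 0 ⇒ 1;  out=∅∪out(1)=∅
  fail(15) 'cca': from fail(14)=1 chase 'a': 1 ⇒ 16;  out={5}∪out(16)={3,5,7}
  fail(4) 'cbca': from fail(3)=1 chase 'a': 1 ⇒ 16;  out=∅∪out(16)={3,7}
  fail(10) 'acbc': from fail(9)=2 chase 'c': 2 ⇒ 3;  out={1}∪out(3)={1}
  fail(13) 'abca': from fail(12)=1 chase 'a': 1 ⇒ 16;  out={4}∪out(16)={3,4,7}
  fail(5) 'cbcaa': from fail(4)=16 chase 'a': 16→7→0 ⇒ 7;  out=∅∪out(7)={3}
  fail(6) 'cbcaab': from fail(5)=7 chase 'b': 7 ⇒ 11;  out={0}∪out(11)={0}

Scan:
pos 0 'c': at 1
pos 1 'a': at 16  ** P3@[1:1],P7@[0:1]
pos 2 'a': at 7 (via fail)  ** P3@[2:2]
pos 3 'b': at 11
pos 4 'c': at 12
pos 5 'a': at 13  ** P3@[5:5],P4@[2:5],P7@[4:5]
pos 6 'c': at 8 (via fail)  ** P6@[5:6]
pos 7 'c': at 14 (via fail)
pos 8 'b': at 2 (via fail)  ** P2@[7:8]
pos 9 'c': at 3
pos 10 'a': at 4  ** P3@[10:10],P7@[9:10]
pos 11 'a': at 5  ** P3@[11:11]
pos 12 'b': at 6  ** P0@[7:12]
pos 13 'a': at 7 (via fail)  ** P3@[13:13]
pos 14 'b': at 11
pos 15 'c': at 12
pos 16 'a': at 13  ** P3@[16:16],P4@[13:16],P7@[15:16]
pos 17 'c': at 8 (via fail)  ** P6@[16:17]
pos 18 'c': at 14 (via fail)
pos 19 'c': at 14 (via fail)
pos 20 'a': at 15  ** P3@[20:20],P5@[18:20],P7@[19:20]
pos 21 'c': at 8 (via fail)  ** P6@[20:21]
pos 22 'c': at 14 (via fail)
pos 23 'a': at 15  ** P3@[23:23],P5@[21:23],P7@[22:23]
pos 24 'c': at 8 (via fail)  ** P6@[23:24]
pos 25 'b': at 9  ** P2@[24:25]
pos 26 'c': at 10  ** P1@[23:26]
pos 27 'a': at 4 (via fail)  ** P3@[27:27],P7@[26:27]
pos 28 'a': at 5  ** P3@[28:28]
pos 29 'b': at 6  ** P0@[24:29]
pos 30 'a': at 7 (via fail)  ** P3@[30:30]

Matches: [[1,3],[1,7],[2,3],[5,3],[5,4],[5,7],[6,6],[8,2],[10,3],[10,7],[11,3],[12,0],[13,3],[16,3],[16,4],[16,7],[17,6],[20,3],[20,5],[20,7],[21,6],[23,3],[23,5],[23,7],[24,6],[25,2],[26,1],[27,3],[27,7],[28,3],[29,0],[30,3]]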